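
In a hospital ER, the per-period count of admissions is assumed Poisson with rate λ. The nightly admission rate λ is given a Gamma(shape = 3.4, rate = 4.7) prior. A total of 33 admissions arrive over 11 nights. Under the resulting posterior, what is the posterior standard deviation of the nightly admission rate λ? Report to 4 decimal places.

0.3843

With a Gamma(shape α, rate β) prior, the Poisson likelihood is conjugate: the posterior is Gamma(α + ΣXᵢ, β + n).
Posterior: Gamma(α+S, β+n) = Gamma(3.4+33, 4.7+11) = Gamma(36.4, 15.7).
SD = √α/β = √36.4/15.7 = 0.3843.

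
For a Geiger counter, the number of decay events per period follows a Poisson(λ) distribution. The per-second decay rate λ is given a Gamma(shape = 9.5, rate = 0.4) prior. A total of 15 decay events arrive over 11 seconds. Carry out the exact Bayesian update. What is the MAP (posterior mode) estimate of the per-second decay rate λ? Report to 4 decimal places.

2.0614

With a Gamma(shape α, rate β) prior, the Poisson likelihood is conjugate: the posterior is Gamma(α + ΣXᵢ, β + n).
Posterior: Gamma(α+S, β+n) = Gamma(9.5+15, 0.4+11) = Gamma(24.5, 11.4).
Mode of Gamma(α,β) for α≥1 is (α−1)/β = 23.5/11.4 = 2.0614.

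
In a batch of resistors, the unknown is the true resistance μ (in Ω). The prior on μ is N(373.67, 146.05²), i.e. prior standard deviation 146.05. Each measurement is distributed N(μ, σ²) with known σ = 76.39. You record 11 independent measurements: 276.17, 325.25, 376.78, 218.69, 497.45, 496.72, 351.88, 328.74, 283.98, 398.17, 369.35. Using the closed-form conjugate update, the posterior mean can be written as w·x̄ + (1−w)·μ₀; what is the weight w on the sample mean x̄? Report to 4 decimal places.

For Normal data with known variance σ², a Normal(μ₀, σ₀²) prior on μ is conjugate. Posterior precision = 1/σ₀² + n/σ²; posterior mean is the precision-weighted average of μ₀ and x̄.
σ₀² = 146.05² = 21330.6025, σ² = 76.39² = 5835.4321. Prior precision 1/σ₀² = 1/21330.6025; data precision n/σ² = 11/5835.4321.
w = (n/σ²)/(1/σ₀² + n/σ²) = n·σ₀²/(σ² + n·σ₀²) = 11·21330.6025/(5835.4321 + 11·21330.6025) = 234636.6275/240472.0596 = 0.9757.

0.9757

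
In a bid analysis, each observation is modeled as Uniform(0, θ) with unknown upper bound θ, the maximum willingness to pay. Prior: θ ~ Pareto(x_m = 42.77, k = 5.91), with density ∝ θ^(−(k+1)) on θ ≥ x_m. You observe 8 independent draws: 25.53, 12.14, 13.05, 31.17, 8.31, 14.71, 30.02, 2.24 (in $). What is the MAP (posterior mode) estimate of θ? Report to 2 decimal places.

42.77

A Pareto(scale x_m, shape k) prior on the upper bound θ of Uniform(0, θ) is conjugate: posterior is Pareto(max(x_m, max xᵢ), k + n).
Sample maximum = 31.17; prior scale x_m = 42.77 → posterior scale = max = 42.77.
Posterior shape = 5.91 + 8 = 13.91.
The Pareto density is decreasing on [x_m, ∞), so the mode is x_m = 42.77.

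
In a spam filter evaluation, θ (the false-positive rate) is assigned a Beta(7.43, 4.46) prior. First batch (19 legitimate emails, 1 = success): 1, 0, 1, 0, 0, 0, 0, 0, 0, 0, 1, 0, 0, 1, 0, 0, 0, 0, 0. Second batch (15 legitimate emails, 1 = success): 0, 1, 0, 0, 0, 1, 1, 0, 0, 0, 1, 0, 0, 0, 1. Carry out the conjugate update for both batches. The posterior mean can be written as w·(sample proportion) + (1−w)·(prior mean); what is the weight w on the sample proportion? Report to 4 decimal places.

The Beta prior is conjugate to a Binomial/Bernoulli likelihood; the update adds successes to α and failures to β.
Total number of legitimate emails: n = 19 + 15 = 34.
Posterior mean = (α₀+k)/(α₀+β₀+n) = [n/(α₀+β₀+n)]·(k/n) + [(α₀+β₀)/(α₀+β₀+n)]·α₀/(α₀+β₀), so only n and the prior enter the weight.
The weight on the data is w = n/(α₀+β₀+n) = 34/(7.43+4.46+34) = 34/45.89 = 0.7409.

0.7409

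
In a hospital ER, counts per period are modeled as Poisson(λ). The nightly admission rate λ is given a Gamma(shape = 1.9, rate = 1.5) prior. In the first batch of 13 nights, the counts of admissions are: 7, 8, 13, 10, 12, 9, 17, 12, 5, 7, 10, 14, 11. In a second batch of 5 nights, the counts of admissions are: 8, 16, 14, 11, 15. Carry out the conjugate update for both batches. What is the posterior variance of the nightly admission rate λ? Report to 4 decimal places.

With a Gamma(shape α, rate β) prior, the Poisson likelihood is conjugate: the posterior is Gamma(α + ΣXᵢ, β + n).
Batch 1: sum of counts S = 135 over n = 13 nights.
After batch 1: Gamma(α+S, β+n) = Gamma(1.9+135, 1.5+13) = Gamma(136.9, 14.5).
Batch 2: sum of counts S = 64 over n = 5 nights.
After batch 2: Gamma(α+S, β+n) = Gamma(136.9+64, 14.5+5) = Gamma(200.9, 19.5).
Var = α/β² = 200.9/19.5² = 0.5283.

0.5283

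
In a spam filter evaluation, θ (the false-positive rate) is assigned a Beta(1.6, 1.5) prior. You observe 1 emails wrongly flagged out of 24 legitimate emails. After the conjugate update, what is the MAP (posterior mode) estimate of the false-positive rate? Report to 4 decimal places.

0.0637

The Beta prior is conjugate to a Binomial/Bernoulli likelihood; the update adds successes to α and failures to β.
Posterior: Beta(α+k, β+n−k) = Beta(1.6+1, 1.5+23) = Beta(2.6, 24.5).
Mode of Beta(a,b) for a,b>1 is (a−1)/(a+b−2) = 1.6/25.1 = 0.0637.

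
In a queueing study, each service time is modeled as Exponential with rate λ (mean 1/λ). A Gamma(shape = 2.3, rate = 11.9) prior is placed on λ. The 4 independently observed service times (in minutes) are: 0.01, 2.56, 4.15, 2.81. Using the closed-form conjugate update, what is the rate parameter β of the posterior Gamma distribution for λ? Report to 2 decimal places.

21.43

With a Gamma(shape α, rate β) prior on the exponential rate λ, the posterior after n observations with total T = Σxᵢ is Gamma(α+n, β+T).
Sum of observations T = 9.53 minutes; n = 4.
Posterior: Gamma(2.3+4, 11.9+9.53) = Gamma(6.3, 21.43).
Posterior β = 21.43.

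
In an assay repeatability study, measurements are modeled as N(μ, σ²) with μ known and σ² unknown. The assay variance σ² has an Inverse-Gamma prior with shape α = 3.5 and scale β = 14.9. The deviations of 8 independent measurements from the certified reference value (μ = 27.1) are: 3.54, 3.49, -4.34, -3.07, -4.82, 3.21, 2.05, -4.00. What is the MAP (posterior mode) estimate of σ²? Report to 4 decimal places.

8.0301

With known mean μ and an Inverse-Gamma(α, β) prior on σ², the Normal likelihood is conjugate: posterior is Inv-Gamma(α + n/2, β + Σ(xᵢ−μ)²/2).
Σ(xᵢ−μ)² = (3.54)² + (3.49)² + (-4.34)² + (-3.07)² + (-4.82)² + (3.21)² + (2.05)² + (-4.00)² = 106.7112.
Posterior: Inv-Gamma(3.5 + 8/2, 14.9 + 106.7112/2) = Inv-Gamma(7.50, 68.25560).
Mode = β/(α+1) = 68.25560/8.50 = 8.0301.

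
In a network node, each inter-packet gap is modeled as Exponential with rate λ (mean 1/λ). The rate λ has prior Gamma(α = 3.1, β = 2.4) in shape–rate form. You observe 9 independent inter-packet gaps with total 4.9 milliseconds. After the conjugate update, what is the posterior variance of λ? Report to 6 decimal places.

0.227059

With a Gamma(shape α, rate β) prior on the exponential rate λ, the posterior after n observations with total T = Σxᵢ is Gamma(α+n, β+T).
Posterior: Gamma(3.1+9, 2.4+4.9) = Gamma(12.1, 7.3).
Var = α/β² = 0.227059.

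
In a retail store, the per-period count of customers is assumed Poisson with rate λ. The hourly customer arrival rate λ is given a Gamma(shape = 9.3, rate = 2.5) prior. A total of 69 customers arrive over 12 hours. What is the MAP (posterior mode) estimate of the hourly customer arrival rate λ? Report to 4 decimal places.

5.3310

With a Gamma(shape α, rate β) prior, the Poisson likelihood is conjugate: the posterior is Gamma(α + ΣXᵢ, β + n).
Posterior: Gamma(α+S, β+n) = Gamma(9.3+69, 2.5+12) = Gamma(78.3, 14.5).
Mode of Gamma(α,β) for α≥1 is (α−1)/β = 77.3/14.5 = 5.3310.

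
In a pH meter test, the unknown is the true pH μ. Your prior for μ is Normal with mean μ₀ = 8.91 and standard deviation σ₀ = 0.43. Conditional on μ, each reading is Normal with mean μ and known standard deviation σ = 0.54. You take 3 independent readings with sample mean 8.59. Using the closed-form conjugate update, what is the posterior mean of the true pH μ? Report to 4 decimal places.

8.7003

For Normal data with known variance σ², a Normal(μ₀, σ₀²) prior on μ is conjugate. Posterior precision = 1/σ₀² + n/σ²; posterior mean is the precision-weighted average of μ₀ and x̄.
n·x̄ = 3·8.59 = 25.77.
σ₀² = 0.43² = 0.1849, σ² = 0.54² = 0.2916; σ² + n·σ₀² = 0.2916 + 3·0.1849 = 0.8463.
Posterior mean = (μ₀/σ₀² + n·x̄/σ²)/(1/σ₀² + n/σ²) = (σ²·μ₀ + σ₀²·n·x̄)/(σ² + n·σ₀²) = (0.2916·8.91 + 0.1849·25.77)/0.8463 = 7.363029/0.8463 = 8.7003.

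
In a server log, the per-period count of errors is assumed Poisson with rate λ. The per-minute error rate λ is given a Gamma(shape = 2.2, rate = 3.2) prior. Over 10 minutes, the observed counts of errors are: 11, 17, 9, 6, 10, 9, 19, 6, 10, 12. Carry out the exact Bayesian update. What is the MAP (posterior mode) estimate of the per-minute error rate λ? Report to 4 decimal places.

8.3485

With a Gamma(shape α, rate β) prior, the Poisson likelihood is conjugate: the posterior is Gamma(α + ΣXᵢ, β + n).
Sum of counts S = 109 over n = 10 minutes.
Posterior: Gamma(α+S, β+n) = Gamma(2.2+109, 3.2+10) = Gamma(111.2, 13.2).
Mode of Gamma(α,β) for α≥1 is (α−1)/β = 110.2/13.2 = 8.3485.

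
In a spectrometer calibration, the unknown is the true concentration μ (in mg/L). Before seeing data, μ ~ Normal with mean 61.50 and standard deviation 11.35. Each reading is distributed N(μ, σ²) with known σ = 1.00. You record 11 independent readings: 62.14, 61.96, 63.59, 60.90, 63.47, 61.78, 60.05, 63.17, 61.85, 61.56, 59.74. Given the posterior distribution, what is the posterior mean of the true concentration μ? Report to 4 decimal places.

61.8370

For Normal data with known variance σ², a Normal(μ₀, σ₀²) prior on μ is conjugate. Posterior precision = 1/σ₀² + n/σ²; posterior mean is the precision-weighted average of μ₀ and x̄.
Σxᵢ = 62.14 + 61.96 + 63.59 + 60.90 + 63.47 + 61.78 + 60.05 + 63.17 + 61.85 + 61.56 + 59.74 = 680.21, so n·x̄ = 680.21.
σ₀² = 11.35² = 128.8225, σ² = 1.00² = 1; σ² + n·σ₀² = 1 + 11·128.8225 = 1418.0475.
Posterior mean = (μ₀/σ₀² + n·x̄/σ²)/(1/σ₀² + n/σ²) = (σ²·μ₀ + σ₀²·n·x̄)/(σ² + n·σ₀²) = (1·61.50 + 128.8225·680.21)/1418.0475 = 87687.852725/1418.0475 = 61.8370.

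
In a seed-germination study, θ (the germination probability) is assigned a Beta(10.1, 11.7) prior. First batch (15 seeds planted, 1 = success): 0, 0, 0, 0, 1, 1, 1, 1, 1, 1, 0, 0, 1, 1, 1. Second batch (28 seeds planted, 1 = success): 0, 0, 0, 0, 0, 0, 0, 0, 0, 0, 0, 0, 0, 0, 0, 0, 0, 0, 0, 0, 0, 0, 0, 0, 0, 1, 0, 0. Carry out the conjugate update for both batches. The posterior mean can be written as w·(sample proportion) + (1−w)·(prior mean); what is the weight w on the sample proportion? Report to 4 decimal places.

0.6636

The Beta prior is conjugate to a Binomial/Bernoulli likelihood; the update adds successes to α and failures to β.
Total number of seeds planted: n = 15 + 28 = 43.
Posterior mean = (α₀+k)/(α₀+β₀+n) = [n/(α₀+β₀+n)]·(k/n) + [(α₀+β₀)/(α₀+β₀+n)]·α₀/(α₀+β₀), so only n and the prior enter the weight.
The weight on the data is w = n/(α₀+β₀+n) = 43/(10.1+11.7+43) = 43/64.8 = 0.6636.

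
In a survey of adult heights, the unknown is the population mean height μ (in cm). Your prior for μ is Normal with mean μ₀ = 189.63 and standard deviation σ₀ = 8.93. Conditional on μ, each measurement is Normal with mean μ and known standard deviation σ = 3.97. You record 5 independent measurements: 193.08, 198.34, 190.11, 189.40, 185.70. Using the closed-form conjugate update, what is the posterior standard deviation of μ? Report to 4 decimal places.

For Normal data with known variance σ², a Normal(μ₀, σ₀²) prior on μ is conjugate. Posterior precision = 1/σ₀² + n/σ²; posterior mean is the precision-weighted average of μ₀ and x̄.
σ₀² = 8.93² = 79.7449, σ² = 3.97² = 15.7609; σ² + n·σ₀² = 15.7609 + 5·79.7449 = 414.4854.
Posterior precision = 1/σ₀² + n/σ² = 1/79.7449 + 5/15.7609 = (σ² + n·σ₀²)/(σ₀²σ²) = 414.4854/(79.7449·15.7609); posterior variance σₙ² = σ₀²σ²/(σ² + n·σ₀²) = 79.7449·15.7609/414.4854 = 3.032318.
Posterior SD = √σₙ² = √(79.7449·15.7609/414.4854) = 1.7414.

1.7414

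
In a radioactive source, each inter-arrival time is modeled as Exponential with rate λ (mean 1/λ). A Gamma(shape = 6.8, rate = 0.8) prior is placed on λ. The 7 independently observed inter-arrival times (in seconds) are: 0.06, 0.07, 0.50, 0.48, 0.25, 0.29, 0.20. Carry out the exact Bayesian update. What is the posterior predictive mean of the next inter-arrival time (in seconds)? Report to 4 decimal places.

With a Gamma(shape α, rate β) prior on the exponential rate λ, the posterior after n observations with total T = Σxᵢ is Gamma(α+n, β+T).
Sum of observations T = 1.85 seconds; n = 7.
Posterior: Gamma(6.8+7, 0.8+1.85) = Gamma(13.8, 2.65).
The predictive distribution for the next observation is Lomax; its mean is β/(α−1) = 2.65/12.8 = 0.2070.

0.2070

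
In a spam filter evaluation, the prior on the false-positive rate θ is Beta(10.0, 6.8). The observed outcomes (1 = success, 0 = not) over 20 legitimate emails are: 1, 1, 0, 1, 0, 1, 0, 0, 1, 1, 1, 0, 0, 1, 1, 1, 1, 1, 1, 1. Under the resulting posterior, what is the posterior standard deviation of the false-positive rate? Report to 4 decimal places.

The Beta prior is conjugate to a Binomial/Bernoulli likelihood; the update adds successes to α and failures to β.
Posterior: Beta(α+k, β+n−k) = Beta(10.0+14, 6.8+6) = Beta(24.0, 12.8).
Var = αβ/((α+β)²(α+β+1)) = 24.0·12.8/(36.8²·37.8) = 0.00600114; SD = √0.00600114 = 0.0775.

0.0775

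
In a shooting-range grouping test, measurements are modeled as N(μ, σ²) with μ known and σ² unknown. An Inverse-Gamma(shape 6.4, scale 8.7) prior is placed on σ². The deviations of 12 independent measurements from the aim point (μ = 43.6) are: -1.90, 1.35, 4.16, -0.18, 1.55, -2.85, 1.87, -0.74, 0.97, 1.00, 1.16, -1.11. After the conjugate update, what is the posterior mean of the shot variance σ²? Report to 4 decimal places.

With known mean μ and an Inverse-Gamma(α, β) prior on σ², the Normal likelihood is conjugate: posterior is Inv-Gamma(α + n/2, β + Σ(xᵢ−μ)²/2).
Σ(xᵢ−μ)² = (-1.90)² + (1.35)² + (4.16)² + (-0.18)² + (1.55)² + (-2.85)² + (1.87)² + (-0.74)² + (0.97)² + (1.00)² + (1.16)² + (-1.11)² = 41.8586.
Posterior: Inv-Gamma(6.4 + 12/2, 8.7 + 41.8586/2) = Inv-Gamma(12.40, 29.62930).
E[σ²|data] = β/(α−1) = 29.62930/11.40 = 2.5991.

2.5991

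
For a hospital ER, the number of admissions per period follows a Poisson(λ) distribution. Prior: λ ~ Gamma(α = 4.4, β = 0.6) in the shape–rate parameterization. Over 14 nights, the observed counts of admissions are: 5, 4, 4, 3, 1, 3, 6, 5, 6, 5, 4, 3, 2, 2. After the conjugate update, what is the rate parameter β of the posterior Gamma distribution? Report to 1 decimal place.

14.6

With a Gamma(shape α, rate β) prior, the Poisson likelihood is conjugate: the posterior is Gamma(α + ΣXᵢ, β + n).
Sum of counts S = 53 over n = 14 nights.
Posterior: Gamma(α+S, β+n) = Gamma(4.4+53, 0.6+14) = Gamma(57.4, 14.6).
Posterior β = 14.6.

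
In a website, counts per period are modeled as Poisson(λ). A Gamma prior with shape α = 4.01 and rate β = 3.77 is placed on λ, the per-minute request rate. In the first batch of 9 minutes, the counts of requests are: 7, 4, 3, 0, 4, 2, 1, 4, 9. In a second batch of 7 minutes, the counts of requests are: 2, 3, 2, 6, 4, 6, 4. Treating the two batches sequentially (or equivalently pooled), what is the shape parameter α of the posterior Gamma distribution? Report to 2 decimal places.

65.01

With a Gamma(shape α, rate β) prior, the Poisson likelihood is conjugate: the posterior is Gamma(α + ΣXᵢ, β + n).
Batch 1: sum of counts S = 34 over n = 9 minutes.
After batch 1: Gamma(α+S, β+n) = Gamma(4.01+34, 3.77+9) = Gamma(38.01, 12.77).
Batch 2: sum of counts S = 27 over n = 7 minutes.
After batch 2: Gamma(α+S, β+n) = Gamma(38.01+27, 12.77+7) = Gamma(65.01, 19.77).
Posterior α = 65.01.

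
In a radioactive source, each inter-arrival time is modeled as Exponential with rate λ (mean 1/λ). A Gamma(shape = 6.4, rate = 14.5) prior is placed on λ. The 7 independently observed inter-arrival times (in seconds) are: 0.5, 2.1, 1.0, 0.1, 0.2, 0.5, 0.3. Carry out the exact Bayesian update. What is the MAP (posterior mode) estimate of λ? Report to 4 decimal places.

With a Gamma(shape α, rate β) prior on the exponential rate λ, the posterior after n observations with total T = Σxᵢ is Gamma(α+n, β+T).
Sum of observations T = 4.7 seconds; n = 7.
Posterior: Gamma(6.4+7, 14.5+4.7) = Gamma(13.4, 19.2).
Mode = (α−1)/β = 0.6458.

0.6458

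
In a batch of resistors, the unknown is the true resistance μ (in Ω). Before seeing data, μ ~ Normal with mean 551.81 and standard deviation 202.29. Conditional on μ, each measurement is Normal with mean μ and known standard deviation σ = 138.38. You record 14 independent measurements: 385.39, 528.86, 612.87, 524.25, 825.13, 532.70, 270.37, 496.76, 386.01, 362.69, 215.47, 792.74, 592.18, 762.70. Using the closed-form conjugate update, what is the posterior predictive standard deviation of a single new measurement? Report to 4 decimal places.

For Normal data with known variance σ², a Normal(μ₀, σ₀²) prior on μ is conjugate. Posterior precision = 1/σ₀² + n/σ²; posterior mean is the precision-weighted average of μ₀ and x̄.
σ₀² = 202.29² = 40921.2441, σ² = 138.38² = 19149.0244; σ² + n·σ₀² = 19149.0244 + 14·40921.2441 = 592046.4418.
Posterior precision = 1/σ₀² + n/σ² = 1/40921.2441 + 14/19149.0244 = (σ² + n·σ₀²)/(σ₀²σ²) = 592046.4418/(40921.2441·19149.0244); posterior variance σₙ² = σ₀²σ²/(σ² + n·σ₀²) = 40921.2441·19149.0244/592046.4418 = 1323.548030.
Predictive variance for one new observation = σₙ² + σ² = 40921.2441·19149.0244/592046.4418 + 19149.0244 = σ²·(σ₀² + 592046.4418)/592046.4418 = 19149.0244·632967.6859/592046.4418 = 20472.572430; SD = √(19149.0244·632967.6859/592046.4418) = 143.0824.

143.0824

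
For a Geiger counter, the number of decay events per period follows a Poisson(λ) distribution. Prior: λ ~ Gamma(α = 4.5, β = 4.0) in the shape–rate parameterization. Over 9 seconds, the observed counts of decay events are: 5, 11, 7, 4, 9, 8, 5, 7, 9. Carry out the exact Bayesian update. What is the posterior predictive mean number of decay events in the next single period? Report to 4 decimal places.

With a Gamma(shape α, rate β) prior, the Poisson likelihood is conjugate: the posterior is Gamma(α + ΣXᵢ, β + n).
Sum of counts S = 65 over n = 9 seconds.
Posterior: Gamma(α+S, β+n) = Gamma(4.5+65, 4.0+9) = Gamma(69.5, 13.0).
The predictive distribution for one future period is NegBinom with mean α/β = 5.3462.

5.3462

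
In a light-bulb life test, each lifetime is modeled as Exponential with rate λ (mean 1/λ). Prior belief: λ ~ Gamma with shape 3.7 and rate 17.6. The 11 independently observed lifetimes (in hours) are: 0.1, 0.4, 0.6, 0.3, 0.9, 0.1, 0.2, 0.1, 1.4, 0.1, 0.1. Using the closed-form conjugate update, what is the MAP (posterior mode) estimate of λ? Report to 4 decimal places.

0.6256

With a Gamma(shape α, rate β) prior on the exponential rate λ, the posterior after n observations with total T = Σxᵢ is Gamma(α+n, β+T).
Sum of observations T = 4.3 hours; n = 11.
Posterior: Gamma(3.7+11, 17.6+4.3) = Gamma(14.7, 21.9).
Mode = (α−1)/β = 0.6256.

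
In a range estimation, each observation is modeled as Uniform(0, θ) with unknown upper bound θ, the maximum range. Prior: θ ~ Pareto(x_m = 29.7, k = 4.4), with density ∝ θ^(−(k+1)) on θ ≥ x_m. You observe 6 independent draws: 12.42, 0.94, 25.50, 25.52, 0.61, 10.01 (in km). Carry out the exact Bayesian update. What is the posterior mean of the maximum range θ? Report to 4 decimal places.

32.8596

A Pareto(scale x_m, shape k) prior on the upper bound θ of Uniform(0, θ) is conjugate: posterior is Pareto(max(x_m, max xᵢ), k + n).
Sample maximum = 25.52; prior scale x_m = 29.7 → posterior scale = max = 29.70.
Posterior shape = 4.4 + 6 = 10.4.
E[θ|data] = k·x_m/(k−1) = 10.4·29.70/9.4 = 32.8596.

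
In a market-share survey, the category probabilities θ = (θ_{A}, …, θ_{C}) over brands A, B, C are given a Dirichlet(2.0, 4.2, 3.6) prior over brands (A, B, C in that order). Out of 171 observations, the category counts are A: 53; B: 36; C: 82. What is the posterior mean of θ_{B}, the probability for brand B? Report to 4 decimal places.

The Dirichlet prior is conjugate to the Multinomial likelihood: each posterior αⱼ = prior αⱼ + observed count nⱼ.
Posterior concentration: (55.0, 40.2, 85.6), total = 180.8.
E[θ_{B}|data] = α_{B}/Σα = 40.2/180.8 = 0.2223.

0.2223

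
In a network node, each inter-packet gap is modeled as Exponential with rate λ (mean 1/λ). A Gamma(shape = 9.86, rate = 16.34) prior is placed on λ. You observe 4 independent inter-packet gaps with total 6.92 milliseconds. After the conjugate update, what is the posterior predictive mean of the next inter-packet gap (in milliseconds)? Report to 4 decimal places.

With a Gamma(shape α, rate β) prior on the exponential rate λ, the posterior after n observations with total T = Σxᵢ is Gamma(α+n, β+T).
Posterior: Gamma(9.86+4, 16.34+6.92) = Gamma(13.86, 23.26).
The predictive distribution for the next observation is Lomax; its mean is β/(α−1) = 23.26/12.86 = 1.8087.

1.8087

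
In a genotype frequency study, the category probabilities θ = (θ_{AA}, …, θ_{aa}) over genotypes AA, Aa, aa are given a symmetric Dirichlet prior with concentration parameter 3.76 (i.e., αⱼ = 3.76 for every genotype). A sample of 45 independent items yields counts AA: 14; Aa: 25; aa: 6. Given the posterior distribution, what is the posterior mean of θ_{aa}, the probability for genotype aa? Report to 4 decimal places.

The Dirichlet prior is conjugate to the Multinomial likelihood: each posterior αⱼ = prior αⱼ + observed count nⱼ.
Posterior concentration: (17.76, 28.76, 9.76), total = 56.28.
E[θ_{aa}|data] = α_{aa}/Σα = 9.76/56.28 = 0.1734.

0.1734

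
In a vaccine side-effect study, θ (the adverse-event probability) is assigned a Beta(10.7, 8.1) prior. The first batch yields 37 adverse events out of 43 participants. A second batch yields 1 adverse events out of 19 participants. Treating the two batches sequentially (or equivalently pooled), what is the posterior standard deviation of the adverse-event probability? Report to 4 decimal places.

0.0541

The Beta prior is conjugate to a Binomial/Bernoulli likelihood; the update adds successes to α and failures to β.
After batch 1: Beta(10.7+37, 8.1+6) = Beta(47.7, 14.1).
After batch 2: Beta(47.7+1, 14.1+18) = Beta(48.7, 32.1).
Var = αβ/((α+β)²(α+β+1)) = 48.7·32.1/(80.8²·81.8) = 0.00292724; SD = √0.00292724 = 0.0541.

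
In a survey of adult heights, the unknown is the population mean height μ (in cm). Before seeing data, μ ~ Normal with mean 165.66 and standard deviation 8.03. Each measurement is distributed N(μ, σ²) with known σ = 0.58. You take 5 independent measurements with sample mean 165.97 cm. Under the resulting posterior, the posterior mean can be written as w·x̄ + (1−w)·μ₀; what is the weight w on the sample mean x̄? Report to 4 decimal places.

0.9990

For Normal data with known variance σ², a Normal(μ₀, σ₀²) prior on μ is conjugate. Posterior precision = 1/σ₀² + n/σ²; posterior mean is the precision-weighted average of μ₀ and x̄.
σ₀² = 8.03² = 64.4809, σ² = 0.58² = 0.3364. Prior precision 1/σ₀² = 1/64.4809; data precision n/σ² = 5/0.3364.
w = (n/σ²)/(1/σ₀² + n/σ²) = n·σ₀²/(σ² + n·σ₀²) = 5·64.4809/(0.3364 + 5·64.4809) = 322.4045/322.7409 = 0.9990.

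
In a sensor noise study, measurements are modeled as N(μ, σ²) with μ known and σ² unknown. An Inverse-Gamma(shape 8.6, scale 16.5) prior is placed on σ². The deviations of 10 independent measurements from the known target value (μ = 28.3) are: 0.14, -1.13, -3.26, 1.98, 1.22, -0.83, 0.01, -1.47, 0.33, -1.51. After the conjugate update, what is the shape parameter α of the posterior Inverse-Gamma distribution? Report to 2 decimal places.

With known mean μ and an Inverse-Gamma(α, β) prior on σ², the Normal likelihood is conjugate: posterior is Inv-Gamma(α + n/2, β + Σ(xᵢ−μ)²/2).
Σ(xᵢ−μ)² = (0.14)² + (-1.13)² + (-3.26)² + (1.98)² + (1.22)² + (-0.83)² + (0.01)² + (-1.47)² + (0.33)² + (-1.51)² = 22.5718.
Posterior: Inv-Gamma(8.6 + 10/2, 16.5 + 22.5718/2) = Inv-Gamma(13.60, 27.78590).
Posterior α = 13.60.

13.60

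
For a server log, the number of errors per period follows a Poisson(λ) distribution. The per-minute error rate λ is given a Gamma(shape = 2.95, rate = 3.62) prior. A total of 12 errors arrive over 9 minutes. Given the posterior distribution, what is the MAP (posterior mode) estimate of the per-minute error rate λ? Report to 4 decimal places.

With a Gamma(shape α, rate β) prior, the Poisson likelihood is conjugate: the posterior is Gamma(α + ΣXᵢ, β + n).
Posterior: Gamma(α+S, β+n) = Gamma(2.95+12, 3.62+9) = Gamma(14.95, 12.62).
Mode of Gamma(α,β) for α≥1 is (α−1)/β = 13.95/12.62 = 1.1054.

1.1054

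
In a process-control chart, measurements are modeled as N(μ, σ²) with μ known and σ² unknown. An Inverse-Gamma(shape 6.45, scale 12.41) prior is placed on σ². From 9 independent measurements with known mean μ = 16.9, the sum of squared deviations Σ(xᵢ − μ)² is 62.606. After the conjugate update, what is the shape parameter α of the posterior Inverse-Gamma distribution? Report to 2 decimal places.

10.95

With known mean μ and an Inverse-Gamma(α, β) prior on σ², the Normal likelihood is conjugate: posterior is Inv-Gamma(α + n/2, β + Σ(xᵢ−μ)²/2).
Posterior: Inv-Gamma(6.45 + 9/2, 12.41 + 62.606/2) = Inv-Gamma(10.95, 43.7130).
Posterior α = 10.95.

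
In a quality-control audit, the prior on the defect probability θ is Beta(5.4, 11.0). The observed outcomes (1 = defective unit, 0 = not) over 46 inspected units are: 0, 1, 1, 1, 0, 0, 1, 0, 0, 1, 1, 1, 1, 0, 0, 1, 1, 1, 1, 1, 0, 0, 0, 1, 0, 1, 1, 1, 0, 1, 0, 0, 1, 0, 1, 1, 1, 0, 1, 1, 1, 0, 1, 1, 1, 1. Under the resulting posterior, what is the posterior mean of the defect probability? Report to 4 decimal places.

The Beta prior is conjugate to a Binomial/Bernoulli likelihood; the update adds successes to α and failures to β.
Posterior: Beta(α+k, β+n−k) = Beta(5.4+29, 11.0+17) = Beta(34.4, 28.0).
Posterior mean = α/(α+β) = 34.4/62.4 = 0.5513.

0.5513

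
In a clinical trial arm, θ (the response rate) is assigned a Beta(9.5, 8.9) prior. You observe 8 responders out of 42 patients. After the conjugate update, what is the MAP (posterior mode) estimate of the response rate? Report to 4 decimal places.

0.2825

The Beta prior is conjugate to a Binomial/Bernoulli likelihood; the update adds successes to α and failures to β.
Posterior: Beta(α+k, β+n−k) = Beta(9.5+8, 8.9+34) = Beta(17.5, 42.9).
Mode of Beta(a,b) for a,b>1 is (a−1)/(a+b−2) = 16.5/58.4 = 0.2825.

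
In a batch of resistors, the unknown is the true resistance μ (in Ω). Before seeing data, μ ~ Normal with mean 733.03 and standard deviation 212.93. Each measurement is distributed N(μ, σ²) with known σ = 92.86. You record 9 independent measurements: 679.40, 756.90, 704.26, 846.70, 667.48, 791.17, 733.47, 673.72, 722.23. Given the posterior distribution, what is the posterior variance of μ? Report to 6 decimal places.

938.281064

For Normal data with known variance σ², a Normal(μ₀, σ₀²) prior on μ is conjugate. Posterior precision = 1/σ₀² + n/σ²; posterior mean is the precision-weighted average of μ₀ and x̄.
σ₀² = 212.93² = 45339.1849, σ² = 92.86² = 8622.9796; σ² + n·σ₀² = 8622.9796 + 9·45339.1849 = 416675.6437.
Posterior precision = 1/σ₀² + n/σ² = 1/45339.1849 + 9/8622.9796 = (σ² + n·σ₀²)/(σ₀²σ²) = 416675.6437/(45339.1849·8622.9796); posterior variance σₙ² = σ₀²σ²/(σ² + n·σ₀²) = 45339.1849·8622.9796/416675.6437 = 938.281064.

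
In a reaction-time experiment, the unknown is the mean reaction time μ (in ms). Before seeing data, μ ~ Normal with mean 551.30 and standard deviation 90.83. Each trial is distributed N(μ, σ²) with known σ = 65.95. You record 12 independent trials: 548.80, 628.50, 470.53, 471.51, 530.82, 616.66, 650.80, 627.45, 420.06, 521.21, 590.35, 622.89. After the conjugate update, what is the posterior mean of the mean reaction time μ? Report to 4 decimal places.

558.0038

For Normal data with known variance σ², a Normal(μ₀, σ₀²) prior on μ is conjugate. Posterior precision = 1/σ₀² + n/σ²; posterior mean is the precision-weighted average of μ₀ and x̄.
Σxᵢ = 548.80 + 628.50 + 470.53 + 471.51 + 530.82 + 616.66 + 650.80 + 627.45 + 420.06 + 521.21 + 590.35 + 622.89 = 6699.58, so n·x̄ = 6699.58.
σ₀² = 90.83² = 8250.0889, σ² = 65.95² = 4349.4025; σ² + n·σ₀² = 4349.4025 + 12·8250.0889 = 103350.4693.
Posterior mean = (μ₀/σ₀² + n·x̄/σ²)/(1/σ₀² + n/σ²) = (σ²·μ₀ + σ₀²·n·x̄)/(σ² + n·σ₀²) = (4349.4025·551.30 + 8250.0889·6699.58)/103350.4693 = 57669956.190912/103350.4693 = 558.0038.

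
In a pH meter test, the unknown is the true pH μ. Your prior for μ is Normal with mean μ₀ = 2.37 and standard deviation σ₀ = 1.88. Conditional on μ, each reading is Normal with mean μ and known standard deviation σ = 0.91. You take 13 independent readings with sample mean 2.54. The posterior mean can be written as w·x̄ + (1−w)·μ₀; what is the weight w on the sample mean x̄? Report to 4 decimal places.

For Normal data with known variance σ², a Normal(μ₀, σ₀²) prior on μ is conjugate. Posterior precision = 1/σ₀² + n/σ²; posterior mean is the precision-weighted average of μ₀ and x̄.
σ₀² = 1.88² = 3.5344, σ² = 0.91² = 0.8281. Prior precision 1/σ₀² = 1/3.5344; data precision n/σ² = 13/0.8281.
w = (n/σ²)/(1/σ₀² + n/σ²) = n·σ₀²/(σ² + n·σ₀²) = 13·3.5344/(0.8281 + 13·3.5344) = 45.9472/46.7753 = 0.9823.

0.9823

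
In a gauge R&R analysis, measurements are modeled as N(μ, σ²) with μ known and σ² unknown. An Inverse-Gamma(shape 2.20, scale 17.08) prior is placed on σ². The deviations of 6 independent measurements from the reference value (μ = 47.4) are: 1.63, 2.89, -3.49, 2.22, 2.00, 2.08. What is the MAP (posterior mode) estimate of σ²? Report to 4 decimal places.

5.6939

With known mean μ and an Inverse-Gamma(α, β) prior on σ², the Normal likelihood is conjugate: posterior is Inv-Gamma(α + n/2, β + Σ(xᵢ−μ)²/2).
Σ(xᵢ−μ)² = (1.63)² + (2.89)² + (-3.49)² + (2.22)² + (2.00)² + (2.08)² = 36.4439.
Posterior: Inv-Gamma(2.20 + 6/2, 17.08 + 36.4439/2) = Inv-Gamma(5.20, 35.30195).
Mode = β/(α+1) = 35.30195/6.20 = 5.6939.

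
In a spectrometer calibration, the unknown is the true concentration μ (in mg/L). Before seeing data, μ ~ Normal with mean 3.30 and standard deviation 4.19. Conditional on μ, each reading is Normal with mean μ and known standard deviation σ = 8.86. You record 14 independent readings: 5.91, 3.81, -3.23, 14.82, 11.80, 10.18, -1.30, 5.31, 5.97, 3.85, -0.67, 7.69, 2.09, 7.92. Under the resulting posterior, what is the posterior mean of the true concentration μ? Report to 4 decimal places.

4.8132

For Normal data with known variance σ², a Normal(μ₀, σ₀²) prior on μ is conjugate. Posterior precision = 1/σ₀² + n/σ²; posterior mean is the precision-weighted average of μ₀ and x̄.
Σxᵢ = 5.91 + 3.81 + (-3.23) + 14.82 + 11.80 + 10.18 + (-1.30) + 5.31 + 5.97 + 3.85 + (-0.67) + 7.69 + 2.09 + 7.92 = 74.15, so n·x̄ = 74.15.
σ₀² = 4.19² = 17.5561, σ² = 8.86² = 78.4996; σ² + n·σ₀² = 78.4996 + 14·17.5561 = 324.285.
Posterior mean = (μ₀/σ₀² + n·x̄/σ²)/(1/σ₀² + n/σ²) = (σ²·μ₀ + σ₀²·n·x̄)/(σ² + n·σ₀²) = (78.4996·3.30 + 17.5561·74.15)/324.285 = 1560.833495/324.285 = 4.8132.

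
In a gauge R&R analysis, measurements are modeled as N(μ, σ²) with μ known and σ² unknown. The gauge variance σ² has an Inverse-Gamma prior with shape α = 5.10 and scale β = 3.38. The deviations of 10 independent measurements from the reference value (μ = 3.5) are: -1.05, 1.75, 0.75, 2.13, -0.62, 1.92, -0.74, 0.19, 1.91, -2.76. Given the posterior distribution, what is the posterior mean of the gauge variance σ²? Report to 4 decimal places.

With known mean μ and an Inverse-Gamma(α, β) prior on σ², the Normal likelihood is conjugate: posterior is Inv-Gamma(α + n/2, β + Σ(xᵢ−μ)²/2).
Σ(xᵢ−μ)² = (-1.05)² + (1.75)² + (0.75)² + (2.13)² + (-0.62)² + (1.92)² + (-0.74)² + (0.19)² + (1.91)² + (-2.76)² = 25.1846.
Posterior: Inv-Gamma(5.10 + 10/2, 3.38 + 25.1846/2) = Inv-Gamma(10.10, 15.97230).
E[σ²|data] = β/(α−1) = 15.97230/9.10 = 1.7552.

1.7552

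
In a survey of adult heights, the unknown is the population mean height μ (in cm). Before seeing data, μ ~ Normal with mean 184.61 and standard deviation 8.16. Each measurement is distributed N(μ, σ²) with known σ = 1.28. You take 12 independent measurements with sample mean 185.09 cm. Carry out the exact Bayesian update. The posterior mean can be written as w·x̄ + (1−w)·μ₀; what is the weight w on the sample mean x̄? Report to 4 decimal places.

0.9980

For Normal data with known variance σ², a Normal(μ₀, σ₀²) prior on μ is conjugate. Posterior precision = 1/σ₀² + n/σ²; posterior mean is the precision-weighted average of μ₀ and x̄.
σ₀² = 8.16² = 66.5856, σ² = 1.28² = 1.6384. Prior precision 1/σ₀² = 1/66.5856; data precision n/σ² = 12/1.6384.
w = (n/σ²)/(1/σ₀² + n/σ²) = n·σ₀²/(σ² + n·σ₀²) = 12·66.5856/(1.6384 + 12·66.5856) = 799.0272/800.6656 = 0.9980.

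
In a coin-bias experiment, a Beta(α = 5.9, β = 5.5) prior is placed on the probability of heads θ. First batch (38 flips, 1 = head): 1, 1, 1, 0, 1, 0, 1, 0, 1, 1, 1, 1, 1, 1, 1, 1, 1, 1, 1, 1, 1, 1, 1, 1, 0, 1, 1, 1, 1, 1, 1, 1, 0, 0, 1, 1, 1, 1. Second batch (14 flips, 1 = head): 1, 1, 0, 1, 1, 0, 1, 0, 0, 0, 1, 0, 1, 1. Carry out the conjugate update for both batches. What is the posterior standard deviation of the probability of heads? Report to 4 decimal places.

The Beta prior is conjugate to a Binomial/Bernoulli likelihood; the update adds successes to α and failures to β.
After batch 1: Beta(5.9+32, 5.5+6) = Beta(37.9, 11.5).
After batch 2: Beta(37.9+8, 11.5+6) = Beta(45.9, 17.5).
Var = αβ/((α+β)²(α+β+1)) = 45.9·17.5/(63.4²·64.4) = 0.00310303; SD = √0.00310303 = 0.0557.

0.0557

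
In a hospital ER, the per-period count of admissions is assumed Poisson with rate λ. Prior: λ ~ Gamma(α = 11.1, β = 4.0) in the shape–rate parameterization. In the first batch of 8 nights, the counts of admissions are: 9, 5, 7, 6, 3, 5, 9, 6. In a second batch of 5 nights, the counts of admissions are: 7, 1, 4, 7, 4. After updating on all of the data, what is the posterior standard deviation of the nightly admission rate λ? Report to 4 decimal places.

0.5394

With a Gamma(shape α, rate β) prior, the Poisson likelihood is conjugate: the posterior is Gamma(α + ΣXᵢ, β + n).
Batch 1: sum of counts S = 50 over n = 8 nights.
After batch 1: Gamma(α+S, β+n) = Gamma(11.1+50, 4.0+8) = Gamma(61.1, 12.0).
Batch 2: sum of counts S = 23 over n = 5 nights.
After batch 2: Gamma(α+S, β+n) = Gamma(61.1+23, 12.0+5) = Gamma(84.1, 17.0).
SD = √α/β = √84.1/17.0 = 0.5394.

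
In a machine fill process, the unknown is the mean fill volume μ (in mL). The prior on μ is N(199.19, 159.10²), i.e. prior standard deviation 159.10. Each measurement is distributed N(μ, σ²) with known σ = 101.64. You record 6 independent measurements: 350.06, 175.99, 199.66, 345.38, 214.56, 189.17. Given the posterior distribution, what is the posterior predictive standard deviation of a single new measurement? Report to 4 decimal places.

For Normal data with known variance σ², a Normal(μ₀, σ₀²) prior on μ is conjugate. Posterior precision = 1/σ₀² + n/σ²; posterior mean is the precision-weighted average of μ₀ and x̄.
σ₀² = 159.10² = 25312.81, σ² = 101.64² = 10330.6896; σ² + n·σ₀² = 10330.6896 + 6·25312.81 = 162207.5496.
Posterior precision = 1/σ₀² + n/σ² = 1/25312.81 + 6/10330.6896 = (σ² + n·σ₀²)/(σ₀²σ²) = 162207.5496/(25312.81·10330.6896); posterior variance σₙ² = σ₀²σ²/(σ² + n·σ₀²) = 25312.81·10330.6896/162207.5496 = 1612.124612.
Predictive variance for one new observation = σₙ² + σ² = 25312.81·10330.6896/162207.5496 + 10330.6896 = σ²·(σ₀² + 162207.5496)/162207.5496 = 10330.6896·187520.3596/162207.5496 = 11942.814212; SD = √(10330.6896·187520.3596/162207.5496) = 109.2832.

109.2832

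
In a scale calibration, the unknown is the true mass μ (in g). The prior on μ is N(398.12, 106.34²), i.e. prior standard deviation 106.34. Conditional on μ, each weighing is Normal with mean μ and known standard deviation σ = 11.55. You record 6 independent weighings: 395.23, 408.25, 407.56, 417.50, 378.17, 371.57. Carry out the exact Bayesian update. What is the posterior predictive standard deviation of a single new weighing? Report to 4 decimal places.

12.4737

For Normal data with known variance σ², a Normal(μ₀, σ₀²) prior on μ is conjugate. Posterior precision = 1/σ₀² + n/σ²; posterior mean is the precision-weighted average of μ₀ and x̄.
σ₀² = 106.34² = 11308.1956, σ² = 11.55² = 133.4025; σ² + n·σ₀² = 133.4025 + 6·11308.1956 = 67982.5761.
Posterior precision = 1/σ₀² + n/σ² = 1/11308.1956 + 6/133.4025 = (σ² + n·σ₀²)/(σ₀²σ²) = 67982.5761/(11308.1956·133.4025); posterior variance σₙ² = σ₀²σ²/(σ² + n·σ₀²) = 11308.1956·133.4025/67982.5761 = 22.190121.
Predictive variance for one new observation = σₙ² + σ² = 11308.1956·133.4025/67982.5761 + 133.4025 = σ²·(σ₀² + 67982.5761)/67982.5761 = 133.4025·79290.7717/67982.5761 = 155.592621; SD = √(133.4025·79290.7717/67982.5761) = 12.4737.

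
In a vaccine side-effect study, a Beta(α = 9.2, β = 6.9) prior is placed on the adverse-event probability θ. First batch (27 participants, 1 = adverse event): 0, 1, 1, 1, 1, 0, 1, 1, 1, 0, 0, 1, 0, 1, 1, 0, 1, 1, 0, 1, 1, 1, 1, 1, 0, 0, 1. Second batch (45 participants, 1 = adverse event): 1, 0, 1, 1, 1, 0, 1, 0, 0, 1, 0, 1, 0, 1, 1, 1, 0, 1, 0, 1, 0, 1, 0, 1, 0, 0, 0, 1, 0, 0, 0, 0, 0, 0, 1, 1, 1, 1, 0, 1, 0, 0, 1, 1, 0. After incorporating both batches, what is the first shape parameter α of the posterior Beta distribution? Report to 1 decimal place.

49.2

The Beta prior is conjugate to a Binomial/Bernoulli likelihood; the update adds successes to α and failures to β.
After batch 1: Beta(9.2+18, 6.9+9) = Beta(27.2, 15.9).
After batch 2: Beta(27.2+22, 15.9+23) = Beta(49.2, 38.9).
Posterior α = 49.2.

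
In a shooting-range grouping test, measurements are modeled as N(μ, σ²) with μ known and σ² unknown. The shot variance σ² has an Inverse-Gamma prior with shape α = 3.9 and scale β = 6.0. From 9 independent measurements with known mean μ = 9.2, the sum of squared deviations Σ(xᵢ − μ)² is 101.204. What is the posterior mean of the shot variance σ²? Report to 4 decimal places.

With known mean μ and an Inverse-Gamma(α, β) prior on σ², the Normal likelihood is conjugate: posterior is Inv-Gamma(α + n/2, β + Σ(xᵢ−μ)²/2).
Posterior: Inv-Gamma(3.9 + 9/2, 6.0 + 101.204/2) = Inv-Gamma(8.40, 56.6020).
E[σ²|data] = β/(α−1) = 56.6020/7.40 = 7.6489.

7.6489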